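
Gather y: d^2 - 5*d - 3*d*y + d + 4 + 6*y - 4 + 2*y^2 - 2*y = d^2 - 4*d + 2*y^2 + y*(4 - 3*d)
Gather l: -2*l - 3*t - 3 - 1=-2*l - 3*t - 4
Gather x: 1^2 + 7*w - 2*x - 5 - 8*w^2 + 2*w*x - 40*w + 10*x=-8*w^2 - 33*w + x*(2*w + 8) - 4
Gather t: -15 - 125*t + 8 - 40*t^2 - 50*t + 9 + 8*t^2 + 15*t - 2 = -32*t^2 - 160*t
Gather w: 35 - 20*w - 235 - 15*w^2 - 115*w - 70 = -15*w^2 - 135*w - 270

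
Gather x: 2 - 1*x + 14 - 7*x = 16 - 8*x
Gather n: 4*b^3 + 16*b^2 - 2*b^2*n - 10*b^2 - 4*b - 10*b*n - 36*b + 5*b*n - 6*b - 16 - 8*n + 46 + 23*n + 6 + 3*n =4*b^3 + 6*b^2 - 46*b + n*(-2*b^2 - 5*b + 18) + 36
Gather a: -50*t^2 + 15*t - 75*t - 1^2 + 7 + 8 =-50*t^2 - 60*t + 14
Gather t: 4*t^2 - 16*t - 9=4*t^2 - 16*t - 9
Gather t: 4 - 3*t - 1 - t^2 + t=-t^2 - 2*t + 3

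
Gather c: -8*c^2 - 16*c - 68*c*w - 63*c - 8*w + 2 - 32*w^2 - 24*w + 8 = -8*c^2 + c*(-68*w - 79) - 32*w^2 - 32*w + 10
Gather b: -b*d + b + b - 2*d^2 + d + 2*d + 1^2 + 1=b*(2 - d) - 2*d^2 + 3*d + 2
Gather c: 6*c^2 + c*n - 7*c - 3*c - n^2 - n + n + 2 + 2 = 6*c^2 + c*(n - 10) - n^2 + 4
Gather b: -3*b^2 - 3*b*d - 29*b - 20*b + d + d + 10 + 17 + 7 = -3*b^2 + b*(-3*d - 49) + 2*d + 34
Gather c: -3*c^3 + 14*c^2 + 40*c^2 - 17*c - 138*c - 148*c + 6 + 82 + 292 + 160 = -3*c^3 + 54*c^2 - 303*c + 540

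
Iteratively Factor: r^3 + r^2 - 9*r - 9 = (r + 1)*(r^2 - 9) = (r - 3)*(r + 1)*(r + 3)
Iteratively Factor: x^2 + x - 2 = (x + 2)*(x - 1)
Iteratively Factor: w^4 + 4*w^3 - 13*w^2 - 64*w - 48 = (w + 1)*(w^3 + 3*w^2 - 16*w - 48) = (w + 1)*(w + 4)*(w^2 - w - 12) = (w - 4)*(w + 1)*(w + 4)*(w + 3)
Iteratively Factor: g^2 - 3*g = (g - 3)*(g)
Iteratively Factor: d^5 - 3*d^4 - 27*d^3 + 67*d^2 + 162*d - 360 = (d + 4)*(d^4 - 7*d^3 + d^2 + 63*d - 90) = (d + 3)*(d + 4)*(d^3 - 10*d^2 + 31*d - 30) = (d - 3)*(d + 3)*(d + 4)*(d^2 - 7*d + 10) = (d - 3)*(d - 2)*(d + 3)*(d + 4)*(d - 5)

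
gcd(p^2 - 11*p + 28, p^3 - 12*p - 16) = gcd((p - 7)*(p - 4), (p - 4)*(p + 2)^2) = p - 4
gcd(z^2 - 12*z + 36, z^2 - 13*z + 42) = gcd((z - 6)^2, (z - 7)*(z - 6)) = z - 6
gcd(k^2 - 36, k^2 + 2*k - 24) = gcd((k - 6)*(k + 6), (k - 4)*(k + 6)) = k + 6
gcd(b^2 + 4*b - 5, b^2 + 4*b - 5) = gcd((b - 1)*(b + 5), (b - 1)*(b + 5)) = b^2 + 4*b - 5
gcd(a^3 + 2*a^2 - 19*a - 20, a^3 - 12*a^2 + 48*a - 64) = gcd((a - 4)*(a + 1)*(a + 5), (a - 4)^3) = a - 4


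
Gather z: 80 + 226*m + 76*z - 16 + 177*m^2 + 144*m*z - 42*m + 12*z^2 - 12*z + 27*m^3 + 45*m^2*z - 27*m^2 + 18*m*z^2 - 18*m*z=27*m^3 + 150*m^2 + 184*m + z^2*(18*m + 12) + z*(45*m^2 + 126*m + 64) + 64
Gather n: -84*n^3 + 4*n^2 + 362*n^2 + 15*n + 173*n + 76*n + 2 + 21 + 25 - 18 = -84*n^3 + 366*n^2 + 264*n + 30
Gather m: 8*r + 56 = 8*r + 56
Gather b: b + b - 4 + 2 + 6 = 2*b + 4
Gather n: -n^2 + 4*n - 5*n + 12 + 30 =-n^2 - n + 42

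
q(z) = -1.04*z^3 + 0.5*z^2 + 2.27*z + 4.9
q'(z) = -3.12*z^2 + 1.0*z + 2.27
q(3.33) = -20.40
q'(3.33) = -29.00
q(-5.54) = 184.50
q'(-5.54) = -99.03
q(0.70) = 6.38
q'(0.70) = 1.44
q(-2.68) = 22.43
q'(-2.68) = -22.82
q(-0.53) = 3.99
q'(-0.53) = 0.86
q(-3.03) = 31.54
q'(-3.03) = -29.40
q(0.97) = 6.62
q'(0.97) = 0.30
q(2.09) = 2.33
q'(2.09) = -9.27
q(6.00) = -188.12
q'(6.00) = -104.05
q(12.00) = -1692.98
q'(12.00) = -435.01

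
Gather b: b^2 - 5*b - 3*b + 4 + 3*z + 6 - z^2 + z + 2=b^2 - 8*b - z^2 + 4*z + 12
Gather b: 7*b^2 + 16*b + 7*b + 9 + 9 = 7*b^2 + 23*b + 18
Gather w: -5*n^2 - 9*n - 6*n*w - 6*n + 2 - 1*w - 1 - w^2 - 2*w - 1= -5*n^2 - 15*n - w^2 + w*(-6*n - 3)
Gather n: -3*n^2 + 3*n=-3*n^2 + 3*n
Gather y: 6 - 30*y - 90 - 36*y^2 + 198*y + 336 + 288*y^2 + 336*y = 252*y^2 + 504*y + 252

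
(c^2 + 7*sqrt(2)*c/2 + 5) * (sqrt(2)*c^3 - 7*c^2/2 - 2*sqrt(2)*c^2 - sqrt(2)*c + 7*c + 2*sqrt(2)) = sqrt(2)*c^5 - 2*sqrt(2)*c^4 + 7*c^4/2 - 33*sqrt(2)*c^3/4 - 7*c^3 - 49*c^2/2 + 33*sqrt(2)*c^2/2 - 5*sqrt(2)*c + 49*c + 10*sqrt(2)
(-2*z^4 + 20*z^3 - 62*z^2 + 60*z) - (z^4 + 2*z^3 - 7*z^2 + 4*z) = -3*z^4 + 18*z^3 - 55*z^2 + 56*z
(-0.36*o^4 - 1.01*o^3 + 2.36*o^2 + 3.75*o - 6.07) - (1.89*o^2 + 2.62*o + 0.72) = -0.36*o^4 - 1.01*o^3 + 0.47*o^2 + 1.13*o - 6.79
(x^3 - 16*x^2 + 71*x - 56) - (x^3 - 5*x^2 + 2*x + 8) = -11*x^2 + 69*x - 64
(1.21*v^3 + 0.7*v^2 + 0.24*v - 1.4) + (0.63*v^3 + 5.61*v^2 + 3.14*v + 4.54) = 1.84*v^3 + 6.31*v^2 + 3.38*v + 3.14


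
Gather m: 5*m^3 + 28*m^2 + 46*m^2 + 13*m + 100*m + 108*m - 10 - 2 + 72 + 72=5*m^3 + 74*m^2 + 221*m + 132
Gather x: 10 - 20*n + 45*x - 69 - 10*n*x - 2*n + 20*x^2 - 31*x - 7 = -22*n + 20*x^2 + x*(14 - 10*n) - 66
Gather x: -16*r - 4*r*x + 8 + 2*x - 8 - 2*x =-4*r*x - 16*r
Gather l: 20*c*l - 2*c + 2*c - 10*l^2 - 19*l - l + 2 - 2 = -10*l^2 + l*(20*c - 20)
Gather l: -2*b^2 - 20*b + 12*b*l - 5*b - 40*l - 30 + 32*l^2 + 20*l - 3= -2*b^2 - 25*b + 32*l^2 + l*(12*b - 20) - 33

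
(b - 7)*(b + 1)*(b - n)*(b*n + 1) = b^4*n - b^3*n^2 - 6*b^3*n + b^3 + 6*b^2*n^2 - 8*b^2*n - 6*b^2 + 7*b*n^2 + 6*b*n - 7*b + 7*n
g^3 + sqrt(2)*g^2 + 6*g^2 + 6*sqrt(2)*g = g*(g + 6)*(g + sqrt(2))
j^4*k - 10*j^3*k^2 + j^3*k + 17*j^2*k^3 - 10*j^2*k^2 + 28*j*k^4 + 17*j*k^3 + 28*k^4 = (j - 7*k)*(j - 4*k)*(j + k)*(j*k + k)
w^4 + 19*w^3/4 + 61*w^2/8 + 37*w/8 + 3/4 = (w + 1/4)*(w + 1)*(w + 3/2)*(w + 2)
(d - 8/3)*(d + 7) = d^2 + 13*d/3 - 56/3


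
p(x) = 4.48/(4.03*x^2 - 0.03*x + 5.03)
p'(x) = 4.48*(0.03 - 8.06*x)/(4.03*x^2 - 0.03*x + 5.03)^2 = (0.1344 - 36.1088*x)/(4.03*x^2 - 0.03*x + 5.03)^2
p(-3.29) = 0.09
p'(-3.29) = 0.05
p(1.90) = 0.23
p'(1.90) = -0.18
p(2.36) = 0.16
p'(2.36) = -0.11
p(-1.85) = 0.24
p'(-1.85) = 0.19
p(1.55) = 0.31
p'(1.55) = -0.26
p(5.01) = 0.04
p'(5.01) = -0.02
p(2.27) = 0.17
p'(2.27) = -0.12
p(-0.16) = 0.87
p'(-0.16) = 0.22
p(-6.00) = 0.03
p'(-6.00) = 0.01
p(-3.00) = 0.11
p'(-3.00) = 0.06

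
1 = 1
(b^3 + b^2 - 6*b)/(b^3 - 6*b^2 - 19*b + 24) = b*(b - 2)/(b^2 - 9*b + 8)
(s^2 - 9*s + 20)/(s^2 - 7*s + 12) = (s - 5)/(s - 3)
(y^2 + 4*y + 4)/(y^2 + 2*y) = (y + 2)/y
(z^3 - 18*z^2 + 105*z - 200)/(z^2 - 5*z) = z - 13 + 40/z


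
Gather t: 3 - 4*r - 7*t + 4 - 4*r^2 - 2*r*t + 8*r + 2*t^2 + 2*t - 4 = -4*r^2 + 4*r + 2*t^2 + t*(-2*r - 5) + 3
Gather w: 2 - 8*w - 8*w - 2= -16*w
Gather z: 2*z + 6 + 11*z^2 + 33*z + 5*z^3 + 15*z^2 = 5*z^3 + 26*z^2 + 35*z + 6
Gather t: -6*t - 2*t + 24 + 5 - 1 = 28 - 8*t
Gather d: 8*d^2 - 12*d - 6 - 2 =8*d^2 - 12*d - 8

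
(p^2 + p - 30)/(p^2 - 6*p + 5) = (p + 6)/(p - 1)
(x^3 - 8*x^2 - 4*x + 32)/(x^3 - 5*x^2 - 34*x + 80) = (x + 2)/(x + 5)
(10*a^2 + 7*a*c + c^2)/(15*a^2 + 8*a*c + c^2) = (2*a + c)/(3*a + c)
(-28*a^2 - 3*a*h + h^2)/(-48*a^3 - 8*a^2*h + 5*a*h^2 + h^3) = (7*a - h)/(12*a^2 - a*h - h^2)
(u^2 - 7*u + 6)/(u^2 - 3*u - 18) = (u - 1)/(u + 3)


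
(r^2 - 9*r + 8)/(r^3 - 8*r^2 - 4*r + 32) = (r - 1)/(r^2 - 4)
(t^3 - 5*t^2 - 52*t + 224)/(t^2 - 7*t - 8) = (t^2 + 3*t - 28)/(t + 1)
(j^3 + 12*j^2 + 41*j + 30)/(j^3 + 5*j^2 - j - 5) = (j + 6)/(j - 1)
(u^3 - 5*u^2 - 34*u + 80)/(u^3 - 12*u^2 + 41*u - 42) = (u^2 - 3*u - 40)/(u^2 - 10*u + 21)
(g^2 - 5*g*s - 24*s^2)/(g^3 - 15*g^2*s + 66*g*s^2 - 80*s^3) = (g + 3*s)/(g^2 - 7*g*s + 10*s^2)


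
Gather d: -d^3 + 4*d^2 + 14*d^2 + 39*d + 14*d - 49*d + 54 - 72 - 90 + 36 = -d^3 + 18*d^2 + 4*d - 72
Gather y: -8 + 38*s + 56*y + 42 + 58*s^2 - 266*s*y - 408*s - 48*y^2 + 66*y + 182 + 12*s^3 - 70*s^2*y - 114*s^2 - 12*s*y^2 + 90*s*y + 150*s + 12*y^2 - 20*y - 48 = 12*s^3 - 56*s^2 - 220*s + y^2*(-12*s - 36) + y*(-70*s^2 - 176*s + 102) + 168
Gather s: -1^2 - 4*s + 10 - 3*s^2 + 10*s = -3*s^2 + 6*s + 9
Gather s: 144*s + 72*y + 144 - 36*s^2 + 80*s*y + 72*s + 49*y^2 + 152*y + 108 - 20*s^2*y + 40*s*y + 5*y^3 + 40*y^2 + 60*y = s^2*(-20*y - 36) + s*(120*y + 216) + 5*y^3 + 89*y^2 + 284*y + 252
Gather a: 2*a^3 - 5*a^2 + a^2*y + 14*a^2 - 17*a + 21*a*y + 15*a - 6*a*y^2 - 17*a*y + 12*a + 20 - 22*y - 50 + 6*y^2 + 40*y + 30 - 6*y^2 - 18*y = 2*a^3 + a^2*(y + 9) + a*(-6*y^2 + 4*y + 10)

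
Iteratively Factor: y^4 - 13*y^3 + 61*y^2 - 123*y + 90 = (y - 3)*(y^3 - 10*y^2 + 31*y - 30) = (y - 5)*(y - 3)*(y^2 - 5*y + 6) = (y - 5)*(y - 3)^2*(y - 2)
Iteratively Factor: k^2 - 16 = (k - 4)*(k + 4)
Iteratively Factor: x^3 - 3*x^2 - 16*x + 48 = (x + 4)*(x^2 - 7*x + 12) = (x - 3)*(x + 4)*(x - 4)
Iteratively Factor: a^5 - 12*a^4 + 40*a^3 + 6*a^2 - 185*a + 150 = (a - 5)*(a^4 - 7*a^3 + 5*a^2 + 31*a - 30) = (a - 5)*(a - 1)*(a^3 - 6*a^2 - a + 30) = (a - 5)*(a - 3)*(a - 1)*(a^2 - 3*a - 10) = (a - 5)^2*(a - 3)*(a - 1)*(a + 2)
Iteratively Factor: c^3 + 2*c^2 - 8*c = (c)*(c^2 + 2*c - 8) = c*(c - 2)*(c + 4)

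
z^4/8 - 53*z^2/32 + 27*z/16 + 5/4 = (z/4 + 1)*(z/2 + 1/4)*(z - 5/2)*(z - 2)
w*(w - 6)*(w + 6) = w^3 - 36*w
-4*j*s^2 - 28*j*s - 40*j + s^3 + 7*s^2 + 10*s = (-4*j + s)*(s + 2)*(s + 5)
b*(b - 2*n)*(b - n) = b^3 - 3*b^2*n + 2*b*n^2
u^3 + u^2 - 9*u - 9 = (u - 3)*(u + 1)*(u + 3)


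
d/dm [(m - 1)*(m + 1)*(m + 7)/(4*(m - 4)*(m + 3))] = (m^4 - 2*m^3 - 42*m^2 - 154*m + 5)/(4*(m^4 - 2*m^3 - 23*m^2 + 24*m + 144))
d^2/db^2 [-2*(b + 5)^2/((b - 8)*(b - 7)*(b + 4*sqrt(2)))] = 4*(-b^6 - 30*b^5 - 300*sqrt(2)*b^4 + 468*b^4 - 330*b^3 + 2492*sqrt(2)*b^3 - 18099*b^2 + 16860*sqrt(2)*b^2 - 168300*sqrt(2)*b + 152760*b - 582752 + 209440*sqrt(2))/(b^9 - 45*b^8 + 12*sqrt(2)*b^8 - 540*sqrt(2)*b^7 + 939*b^7 - 12735*b^6 + 10244*sqrt(2)*b^6 - 106740*sqrt(2)*b^5 + 128136*b^5 - 948960*b^4 + 674400*sqrt(2)*b^4 - 2770560*sqrt(2)*b^3 + 4707584*b^3 - 13547520*b^2 + 8150016*sqrt(2)*b^2 - 18063360*sqrt(2)*b + 16859136*b + 22478848*sqrt(2))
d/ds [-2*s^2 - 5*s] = -4*s - 5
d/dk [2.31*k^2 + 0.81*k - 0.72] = 4.62*k + 0.81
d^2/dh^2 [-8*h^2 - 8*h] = -16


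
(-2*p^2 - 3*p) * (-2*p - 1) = 4*p^3 + 8*p^2 + 3*p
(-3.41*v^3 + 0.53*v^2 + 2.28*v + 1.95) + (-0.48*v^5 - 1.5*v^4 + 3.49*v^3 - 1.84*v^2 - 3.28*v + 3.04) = -0.48*v^5 - 1.5*v^4 + 0.0800000000000001*v^3 - 1.31*v^2 - 1.0*v + 4.99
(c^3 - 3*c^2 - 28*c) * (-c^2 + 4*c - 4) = -c^5 + 7*c^4 + 12*c^3 - 100*c^2 + 112*c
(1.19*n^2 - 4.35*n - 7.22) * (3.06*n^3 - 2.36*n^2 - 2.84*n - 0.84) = 3.6414*n^5 - 16.1194*n^4 - 15.2068*n^3 + 28.3936*n^2 + 24.1588*n + 6.0648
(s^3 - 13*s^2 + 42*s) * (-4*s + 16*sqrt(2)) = -4*s^4 + 16*sqrt(2)*s^3 + 52*s^3 - 208*sqrt(2)*s^2 - 168*s^2 + 672*sqrt(2)*s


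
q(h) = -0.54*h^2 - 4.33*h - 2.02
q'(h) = -1.08*h - 4.33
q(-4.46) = 6.55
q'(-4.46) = 0.49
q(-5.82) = 4.89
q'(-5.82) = 1.96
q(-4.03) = 6.66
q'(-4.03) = 0.02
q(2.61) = -17.00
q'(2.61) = -7.15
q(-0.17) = -1.30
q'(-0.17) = -4.15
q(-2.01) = 4.50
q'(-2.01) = -2.16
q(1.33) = -8.73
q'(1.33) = -5.77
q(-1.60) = 3.53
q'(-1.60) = -2.60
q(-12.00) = -27.82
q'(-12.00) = 8.63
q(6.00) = -47.44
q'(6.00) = -10.81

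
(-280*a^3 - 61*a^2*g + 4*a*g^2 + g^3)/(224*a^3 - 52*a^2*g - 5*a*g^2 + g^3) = (-5*a - g)/(4*a - g)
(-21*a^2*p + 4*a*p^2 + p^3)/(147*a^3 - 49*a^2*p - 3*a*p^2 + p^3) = p/(-7*a + p)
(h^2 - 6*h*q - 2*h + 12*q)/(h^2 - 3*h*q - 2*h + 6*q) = (-h + 6*q)/(-h + 3*q)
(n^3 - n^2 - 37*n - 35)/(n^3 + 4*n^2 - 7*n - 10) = (n - 7)/(n - 2)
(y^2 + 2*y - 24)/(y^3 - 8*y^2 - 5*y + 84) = (y + 6)/(y^2 - 4*y - 21)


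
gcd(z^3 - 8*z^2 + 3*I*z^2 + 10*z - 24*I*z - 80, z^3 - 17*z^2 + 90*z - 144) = z - 8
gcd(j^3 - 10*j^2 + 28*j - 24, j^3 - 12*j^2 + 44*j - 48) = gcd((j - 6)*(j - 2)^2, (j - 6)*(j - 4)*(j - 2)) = j^2 - 8*j + 12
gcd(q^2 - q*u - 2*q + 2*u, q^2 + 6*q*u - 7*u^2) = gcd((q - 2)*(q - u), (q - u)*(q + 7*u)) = q - u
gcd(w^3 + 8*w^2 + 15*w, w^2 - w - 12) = w + 3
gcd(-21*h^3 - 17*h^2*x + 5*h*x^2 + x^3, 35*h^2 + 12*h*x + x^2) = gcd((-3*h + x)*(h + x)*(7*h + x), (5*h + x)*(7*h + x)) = 7*h + x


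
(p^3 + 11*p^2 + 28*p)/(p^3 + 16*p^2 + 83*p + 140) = p/(p + 5)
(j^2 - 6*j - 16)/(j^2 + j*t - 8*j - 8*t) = (j + 2)/(j + t)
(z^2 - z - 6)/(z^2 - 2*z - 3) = (z + 2)/(z + 1)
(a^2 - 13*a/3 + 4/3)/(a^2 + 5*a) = (3*a^2 - 13*a + 4)/(3*a*(a + 5))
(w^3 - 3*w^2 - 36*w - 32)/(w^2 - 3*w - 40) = (w^2 + 5*w + 4)/(w + 5)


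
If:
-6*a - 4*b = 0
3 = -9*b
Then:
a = 2/9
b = -1/3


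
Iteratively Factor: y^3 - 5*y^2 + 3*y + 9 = (y - 3)*(y^2 - 2*y - 3) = (y - 3)^2*(y + 1)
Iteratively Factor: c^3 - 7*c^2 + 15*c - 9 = (c - 1)*(c^2 - 6*c + 9) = (c - 3)*(c - 1)*(c - 3)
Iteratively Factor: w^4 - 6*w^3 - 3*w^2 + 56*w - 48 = (w - 4)*(w^3 - 2*w^2 - 11*w + 12) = (w - 4)*(w + 3)*(w^2 - 5*w + 4) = (w - 4)^2*(w + 3)*(w - 1)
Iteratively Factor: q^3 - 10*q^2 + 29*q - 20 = (q - 4)*(q^2 - 6*q + 5) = (q - 4)*(q - 1)*(q - 5)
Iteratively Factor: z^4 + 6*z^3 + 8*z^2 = (z + 4)*(z^3 + 2*z^2) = (z + 2)*(z + 4)*(z^2) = z*(z + 2)*(z + 4)*(z)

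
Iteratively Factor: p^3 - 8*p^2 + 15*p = (p)*(p^2 - 8*p + 15) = p*(p - 5)*(p - 3)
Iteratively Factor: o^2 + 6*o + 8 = (o + 2)*(o + 4)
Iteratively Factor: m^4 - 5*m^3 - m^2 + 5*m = (m - 5)*(m^3 - m) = (m - 5)*(m + 1)*(m^2 - m) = m*(m - 5)*(m + 1)*(m - 1)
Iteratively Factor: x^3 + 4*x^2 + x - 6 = (x + 2)*(x^2 + 2*x - 3) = (x + 2)*(x + 3)*(x - 1)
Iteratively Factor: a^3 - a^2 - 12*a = (a)*(a^2 - a - 12) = a*(a + 3)*(a - 4)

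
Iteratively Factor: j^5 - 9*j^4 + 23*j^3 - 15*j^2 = (j)*(j^4 - 9*j^3 + 23*j^2 - 15*j) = j^2*(j^3 - 9*j^2 + 23*j - 15) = j^2*(j - 5)*(j^2 - 4*j + 3) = j^2*(j - 5)*(j - 1)*(j - 3)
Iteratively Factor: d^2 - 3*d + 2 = (d - 1)*(d - 2)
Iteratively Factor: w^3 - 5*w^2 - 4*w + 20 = (w - 2)*(w^2 - 3*w - 10) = (w - 2)*(w + 2)*(w - 5)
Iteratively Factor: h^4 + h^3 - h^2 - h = (h)*(h^3 + h^2 - h - 1) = h*(h + 1)*(h^2 - 1) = h*(h - 1)*(h + 1)*(h + 1)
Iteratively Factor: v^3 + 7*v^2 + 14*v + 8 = (v + 2)*(v^2 + 5*v + 4) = (v + 2)*(v + 4)*(v + 1)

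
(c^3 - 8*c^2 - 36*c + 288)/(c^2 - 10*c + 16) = (c^2 - 36)/(c - 2)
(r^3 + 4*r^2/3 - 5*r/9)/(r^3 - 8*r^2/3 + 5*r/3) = (9*r^2 + 12*r - 5)/(3*(3*r^2 - 8*r + 5))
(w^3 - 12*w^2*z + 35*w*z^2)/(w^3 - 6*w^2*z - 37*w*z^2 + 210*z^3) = w/(w + 6*z)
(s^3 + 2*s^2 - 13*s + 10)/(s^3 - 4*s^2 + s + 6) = (s^2 + 4*s - 5)/(s^2 - 2*s - 3)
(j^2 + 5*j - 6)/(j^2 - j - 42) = (j - 1)/(j - 7)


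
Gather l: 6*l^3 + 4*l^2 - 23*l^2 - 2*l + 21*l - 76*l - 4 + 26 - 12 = 6*l^3 - 19*l^2 - 57*l + 10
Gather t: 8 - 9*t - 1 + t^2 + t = t^2 - 8*t + 7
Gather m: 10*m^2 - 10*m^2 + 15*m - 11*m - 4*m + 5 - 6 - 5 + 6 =0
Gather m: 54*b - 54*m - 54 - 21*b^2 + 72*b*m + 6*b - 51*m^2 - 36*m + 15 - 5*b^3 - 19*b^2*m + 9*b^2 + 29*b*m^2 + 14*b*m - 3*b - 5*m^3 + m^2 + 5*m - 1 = -5*b^3 - 12*b^2 + 57*b - 5*m^3 + m^2*(29*b - 50) + m*(-19*b^2 + 86*b - 85) - 40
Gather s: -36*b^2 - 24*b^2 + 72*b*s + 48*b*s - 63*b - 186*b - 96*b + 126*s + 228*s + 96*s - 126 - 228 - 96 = -60*b^2 - 345*b + s*(120*b + 450) - 450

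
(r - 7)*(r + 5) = r^2 - 2*r - 35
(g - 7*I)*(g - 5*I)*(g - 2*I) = g^3 - 14*I*g^2 - 59*g + 70*I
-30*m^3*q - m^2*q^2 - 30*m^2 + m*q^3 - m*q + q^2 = (-6*m + q)*(5*m + q)*(m*q + 1)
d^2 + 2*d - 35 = (d - 5)*(d + 7)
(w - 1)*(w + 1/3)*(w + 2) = w^3 + 4*w^2/3 - 5*w/3 - 2/3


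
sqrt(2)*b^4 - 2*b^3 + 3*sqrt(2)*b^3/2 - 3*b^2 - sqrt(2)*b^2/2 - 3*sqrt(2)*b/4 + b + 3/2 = (b + 3/2)*(b - sqrt(2))*(b - sqrt(2)/2)*(sqrt(2)*b + 1)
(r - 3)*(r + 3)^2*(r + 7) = r^4 + 10*r^3 + 12*r^2 - 90*r - 189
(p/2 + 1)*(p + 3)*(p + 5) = p^3/2 + 5*p^2 + 31*p/2 + 15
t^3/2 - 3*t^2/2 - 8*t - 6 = (t/2 + 1/2)*(t - 6)*(t + 2)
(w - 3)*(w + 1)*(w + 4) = w^3 + 2*w^2 - 11*w - 12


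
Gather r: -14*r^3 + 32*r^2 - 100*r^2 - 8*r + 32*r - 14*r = -14*r^3 - 68*r^2 + 10*r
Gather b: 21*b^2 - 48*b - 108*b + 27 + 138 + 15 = 21*b^2 - 156*b + 180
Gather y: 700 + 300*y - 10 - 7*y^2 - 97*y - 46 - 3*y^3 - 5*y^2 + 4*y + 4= -3*y^3 - 12*y^2 + 207*y + 648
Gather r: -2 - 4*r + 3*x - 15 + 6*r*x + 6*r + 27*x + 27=r*(6*x + 2) + 30*x + 10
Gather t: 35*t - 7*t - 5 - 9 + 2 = 28*t - 12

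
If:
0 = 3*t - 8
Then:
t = 8/3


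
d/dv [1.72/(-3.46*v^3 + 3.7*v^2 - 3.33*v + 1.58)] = (17.8536*v^2 - 12.728*v + 5.7276)/(3.46*v^3 - 3.7*v^2 + 3.33*v - 1.58)^2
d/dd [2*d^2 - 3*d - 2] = 4*d - 3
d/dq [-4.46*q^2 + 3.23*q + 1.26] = 3.23 - 8.92*q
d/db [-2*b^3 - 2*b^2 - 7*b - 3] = -6*b^2 - 4*b - 7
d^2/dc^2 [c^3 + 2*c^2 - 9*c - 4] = 6*c + 4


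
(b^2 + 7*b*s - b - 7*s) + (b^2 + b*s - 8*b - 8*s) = 2*b^2 + 8*b*s - 9*b - 15*s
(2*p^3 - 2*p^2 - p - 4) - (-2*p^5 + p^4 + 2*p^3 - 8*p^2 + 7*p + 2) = 2*p^5 - p^4 + 6*p^2 - 8*p - 6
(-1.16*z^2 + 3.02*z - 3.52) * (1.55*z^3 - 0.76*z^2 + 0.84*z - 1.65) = -1.798*z^5 + 5.5626*z^4 - 8.7256*z^3 + 7.126*z^2 - 7.9398*z + 5.808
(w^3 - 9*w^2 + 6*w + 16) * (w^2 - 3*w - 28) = w^5 - 12*w^4 + 5*w^3 + 250*w^2 - 216*w - 448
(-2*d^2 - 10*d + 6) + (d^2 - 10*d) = -d^2 - 20*d + 6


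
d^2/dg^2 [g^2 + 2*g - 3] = 2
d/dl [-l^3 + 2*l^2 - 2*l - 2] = -3*l^2 + 4*l - 2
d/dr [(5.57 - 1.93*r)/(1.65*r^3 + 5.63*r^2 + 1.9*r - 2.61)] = (6.369*r^3 - 16.7056*r^2 - 62.7182*r - 5.5457)/(2.7225*r^6 + 18.579*r^5 + 37.9669*r^4 + 12.781*r^3 - 25.7786*r^2 - 9.918*r + 6.8121)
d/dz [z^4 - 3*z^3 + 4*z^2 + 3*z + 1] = 4*z^3 - 9*z^2 + 8*z + 3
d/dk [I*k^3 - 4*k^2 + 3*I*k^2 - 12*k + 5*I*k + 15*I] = 3*I*k^2 + k*(-8 + 6*I) - 12 + 5*I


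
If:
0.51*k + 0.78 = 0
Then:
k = -1.53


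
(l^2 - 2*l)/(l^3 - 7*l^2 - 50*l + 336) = l*(l - 2)/(l^3 - 7*l^2 - 50*l + 336)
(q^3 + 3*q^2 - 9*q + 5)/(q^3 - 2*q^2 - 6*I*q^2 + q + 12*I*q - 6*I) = (q + 5)/(q - 6*I)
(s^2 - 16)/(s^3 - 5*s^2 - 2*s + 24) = (s + 4)/(s^2 - s - 6)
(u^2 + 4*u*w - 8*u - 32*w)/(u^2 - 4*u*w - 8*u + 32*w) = (u + 4*w)/(u - 4*w)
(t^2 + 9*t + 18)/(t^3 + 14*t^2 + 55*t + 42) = (t + 3)/(t^2 + 8*t + 7)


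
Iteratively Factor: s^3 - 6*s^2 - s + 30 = (s + 2)*(s^2 - 8*s + 15) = (s - 5)*(s + 2)*(s - 3)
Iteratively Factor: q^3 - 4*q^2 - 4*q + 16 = (q - 2)*(q^2 - 2*q - 8) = (q - 4)*(q - 2)*(q + 2)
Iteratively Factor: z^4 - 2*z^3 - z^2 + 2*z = (z - 2)*(z^3 - z) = z*(z - 2)*(z^2 - 1) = z*(z - 2)*(z + 1)*(z - 1)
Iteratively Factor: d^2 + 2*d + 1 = (d + 1)*(d + 1)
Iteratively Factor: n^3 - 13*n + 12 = (n + 4)*(n^2 - 4*n + 3) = (n - 3)*(n + 4)*(n - 1)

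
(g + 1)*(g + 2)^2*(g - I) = g^4 + 5*g^3 - I*g^3 + 8*g^2 - 5*I*g^2 + 4*g - 8*I*g - 4*I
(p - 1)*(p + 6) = p^2 + 5*p - 6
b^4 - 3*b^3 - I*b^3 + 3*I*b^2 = b^2*(b - 3)*(b - I)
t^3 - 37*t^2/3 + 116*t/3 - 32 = (t - 8)*(t - 3)*(t - 4/3)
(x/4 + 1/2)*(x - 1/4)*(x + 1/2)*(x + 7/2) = x^4/4 + 23*x^3/16 + 33*x^2/16 + 17*x/64 - 7/32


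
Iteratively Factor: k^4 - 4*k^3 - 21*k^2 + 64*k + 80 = (k + 4)*(k^3 - 8*k^2 + 11*k + 20) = (k + 1)*(k + 4)*(k^2 - 9*k + 20) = (k - 4)*(k + 1)*(k + 4)*(k - 5)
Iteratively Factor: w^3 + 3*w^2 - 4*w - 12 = (w + 2)*(w^2 + w - 6) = (w + 2)*(w + 3)*(w - 2)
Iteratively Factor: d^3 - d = (d - 1)*(d^2 + d) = (d - 1)*(d + 1)*(d)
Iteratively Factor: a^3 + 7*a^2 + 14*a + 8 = (a + 2)*(a^2 + 5*a + 4) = (a + 1)*(a + 2)*(a + 4)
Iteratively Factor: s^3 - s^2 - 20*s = (s + 4)*(s^2 - 5*s) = (s - 5)*(s + 4)*(s)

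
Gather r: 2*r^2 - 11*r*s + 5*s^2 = 2*r^2 - 11*r*s + 5*s^2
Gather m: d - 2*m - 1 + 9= d - 2*m + 8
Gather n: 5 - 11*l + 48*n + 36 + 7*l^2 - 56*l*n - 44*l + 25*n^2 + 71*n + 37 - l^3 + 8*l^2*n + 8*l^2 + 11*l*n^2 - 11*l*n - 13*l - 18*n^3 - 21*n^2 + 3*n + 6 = -l^3 + 15*l^2 - 68*l - 18*n^3 + n^2*(11*l + 4) + n*(8*l^2 - 67*l + 122) + 84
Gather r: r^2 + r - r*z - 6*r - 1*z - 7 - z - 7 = r^2 + r*(-z - 5) - 2*z - 14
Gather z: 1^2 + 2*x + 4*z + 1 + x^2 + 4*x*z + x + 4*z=x^2 + 3*x + z*(4*x + 8) + 2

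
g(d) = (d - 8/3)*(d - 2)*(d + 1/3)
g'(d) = (d - 8/3)*(d - 2) + (d - 8/3)*(d + 1/3) + (d - 2)*(d + 1/3) = 3*d^2 - 26*d/3 + 34/9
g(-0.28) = 0.36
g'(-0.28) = 6.44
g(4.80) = 30.66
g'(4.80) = 31.30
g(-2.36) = -44.42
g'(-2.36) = 40.94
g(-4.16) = -160.92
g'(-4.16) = 91.75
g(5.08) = 40.24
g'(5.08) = 37.17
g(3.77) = 8.01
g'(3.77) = 13.74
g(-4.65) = -210.03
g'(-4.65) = 108.95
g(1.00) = 2.22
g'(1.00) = -1.89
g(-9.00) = -1112.22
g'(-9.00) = 324.78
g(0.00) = 1.78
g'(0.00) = 3.78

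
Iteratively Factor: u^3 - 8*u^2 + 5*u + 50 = (u + 2)*(u^2 - 10*u + 25) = (u - 5)*(u + 2)*(u - 5)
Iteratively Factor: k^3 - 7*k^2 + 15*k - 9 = (k - 3)*(k^2 - 4*k + 3) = (k - 3)*(k - 1)*(k - 3)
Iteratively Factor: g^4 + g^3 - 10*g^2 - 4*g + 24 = (g - 2)*(g^3 + 3*g^2 - 4*g - 12) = (g - 2)*(g + 2)*(g^2 + g - 6) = (g - 2)^2*(g + 2)*(g + 3)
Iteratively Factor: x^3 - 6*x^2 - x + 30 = (x - 3)*(x^2 - 3*x - 10) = (x - 3)*(x + 2)*(x - 5)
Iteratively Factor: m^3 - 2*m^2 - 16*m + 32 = (m + 4)*(m^2 - 6*m + 8) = (m - 4)*(m + 4)*(m - 2)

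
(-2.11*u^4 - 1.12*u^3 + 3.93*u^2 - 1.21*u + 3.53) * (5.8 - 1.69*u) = 3.5659*u^5 - 10.3452*u^4 - 13.1377*u^3 + 24.8389*u^2 - 12.9837*u + 20.474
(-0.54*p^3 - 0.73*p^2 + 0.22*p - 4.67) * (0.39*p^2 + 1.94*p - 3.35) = -0.2106*p^5 - 1.3323*p^4 + 0.4786*p^3 + 1.051*p^2 - 9.7968*p + 15.6445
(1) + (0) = 1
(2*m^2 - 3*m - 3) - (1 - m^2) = 3*m^2 - 3*m - 4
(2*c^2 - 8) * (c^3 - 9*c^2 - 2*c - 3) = 2*c^5 - 18*c^4 - 12*c^3 + 66*c^2 + 16*c + 24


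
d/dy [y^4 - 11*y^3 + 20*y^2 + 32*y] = 4*y^3 - 33*y^2 + 40*y + 32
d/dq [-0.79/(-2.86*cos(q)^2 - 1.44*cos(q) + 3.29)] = (4.5188*cos(q) + 1.1376)*sin(q)/(2.86*cos(q)^2 + 1.44*cos(q) - 3.29)^2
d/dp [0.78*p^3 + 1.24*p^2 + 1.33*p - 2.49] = 2.34*p^2 + 2.48*p + 1.33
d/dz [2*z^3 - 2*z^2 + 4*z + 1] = 6*z^2 - 4*z + 4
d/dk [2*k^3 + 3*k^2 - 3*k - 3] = 6*k^2 + 6*k - 3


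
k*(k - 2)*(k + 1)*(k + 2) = k^4 + k^3 - 4*k^2 - 4*k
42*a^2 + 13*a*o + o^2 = (6*a + o)*(7*a + o)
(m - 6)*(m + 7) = m^2 + m - 42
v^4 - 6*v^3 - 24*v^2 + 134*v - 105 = (v - 7)*(v - 3)*(v - 1)*(v + 5)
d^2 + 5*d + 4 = (d + 1)*(d + 4)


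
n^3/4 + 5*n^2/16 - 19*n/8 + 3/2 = (n/4 + 1)*(n - 2)*(n - 3/4)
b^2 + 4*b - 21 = (b - 3)*(b + 7)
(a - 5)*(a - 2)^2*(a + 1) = a^4 - 8*a^3 + 15*a^2 + 4*a - 20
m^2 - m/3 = m*(m - 1/3)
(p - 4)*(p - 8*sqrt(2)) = p^2 - 8*sqrt(2)*p - 4*p + 32*sqrt(2)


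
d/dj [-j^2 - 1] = -2*j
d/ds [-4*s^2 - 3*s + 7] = -8*s - 3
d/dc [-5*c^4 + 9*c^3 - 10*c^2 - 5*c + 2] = -20*c^3 + 27*c^2 - 20*c - 5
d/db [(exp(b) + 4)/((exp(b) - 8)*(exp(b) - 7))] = (-exp(2*b) - 8*exp(b) + 116)*exp(b)/(exp(4*b) - 30*exp(3*b) + 337*exp(2*b) - 1680*exp(b) + 3136)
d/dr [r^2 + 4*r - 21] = 2*r + 4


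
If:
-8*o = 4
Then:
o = -1/2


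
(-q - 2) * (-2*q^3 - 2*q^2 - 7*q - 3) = 2*q^4 + 6*q^3 + 11*q^2 + 17*q + 6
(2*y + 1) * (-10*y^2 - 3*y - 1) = -20*y^3 - 16*y^2 - 5*y - 1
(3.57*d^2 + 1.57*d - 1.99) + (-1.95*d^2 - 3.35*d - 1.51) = 1.62*d^2 - 1.78*d - 3.5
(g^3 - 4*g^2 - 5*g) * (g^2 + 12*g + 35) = g^5 + 8*g^4 - 18*g^3 - 200*g^2 - 175*g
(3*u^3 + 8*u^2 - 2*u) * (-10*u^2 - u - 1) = -30*u^5 - 83*u^4 + 9*u^3 - 6*u^2 + 2*u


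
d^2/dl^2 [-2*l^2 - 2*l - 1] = -4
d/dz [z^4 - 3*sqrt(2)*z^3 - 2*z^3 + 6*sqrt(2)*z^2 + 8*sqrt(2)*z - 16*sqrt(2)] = 4*z^3 - 9*sqrt(2)*z^2 - 6*z^2 + 12*sqrt(2)*z + 8*sqrt(2)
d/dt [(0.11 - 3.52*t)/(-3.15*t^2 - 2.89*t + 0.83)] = (-11.088*t^2 + 0.693*t - 2.6037)/(9.9225*t^4 + 18.207*t^3 + 3.1231*t^2 - 4.7974*t + 0.6889)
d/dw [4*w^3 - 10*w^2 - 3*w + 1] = 12*w^2 - 20*w - 3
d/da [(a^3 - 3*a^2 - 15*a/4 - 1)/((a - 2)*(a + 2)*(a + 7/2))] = (52*a^4 - 4*a^3 - 111*a^2 + 728*a + 388)/(2*(4*a^6 + 28*a^5 + 17*a^4 - 224*a^3 - 328*a^2 + 448*a + 784))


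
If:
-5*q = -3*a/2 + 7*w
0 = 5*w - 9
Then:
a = 10*q/3 + 42/5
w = 9/5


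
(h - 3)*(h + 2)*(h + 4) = h^3 + 3*h^2 - 10*h - 24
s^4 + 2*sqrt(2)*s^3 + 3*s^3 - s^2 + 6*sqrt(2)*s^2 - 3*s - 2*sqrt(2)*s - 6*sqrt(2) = (s - 1)*(s + 1)*(s + 3)*(s + 2*sqrt(2))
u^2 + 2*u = u*(u + 2)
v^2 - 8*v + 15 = (v - 5)*(v - 3)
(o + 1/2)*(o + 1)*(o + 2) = o^3 + 7*o^2/2 + 7*o/2 + 1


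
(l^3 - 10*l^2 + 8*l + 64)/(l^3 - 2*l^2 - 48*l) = (l^2 - 2*l - 8)/(l*(l + 6))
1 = 1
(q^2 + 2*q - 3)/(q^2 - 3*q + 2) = (q + 3)/(q - 2)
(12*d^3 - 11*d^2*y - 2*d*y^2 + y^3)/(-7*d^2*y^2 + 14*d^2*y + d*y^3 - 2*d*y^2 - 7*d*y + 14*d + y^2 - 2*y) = (-12*d^3 + 11*d^2*y + 2*d*y^2 - y^3)/(7*d^2*y^2 - 14*d^2*y - d*y^3 + 2*d*y^2 + 7*d*y - 14*d - y^2 + 2*y)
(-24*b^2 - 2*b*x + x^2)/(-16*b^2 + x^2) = (-6*b + x)/(-4*b + x)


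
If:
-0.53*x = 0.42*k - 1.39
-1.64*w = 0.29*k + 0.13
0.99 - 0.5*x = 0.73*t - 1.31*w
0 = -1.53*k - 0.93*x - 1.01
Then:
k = -4.35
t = -1.56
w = 0.69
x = 6.07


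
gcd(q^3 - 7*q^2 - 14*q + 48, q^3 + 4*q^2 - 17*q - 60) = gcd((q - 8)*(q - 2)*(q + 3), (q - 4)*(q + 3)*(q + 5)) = q + 3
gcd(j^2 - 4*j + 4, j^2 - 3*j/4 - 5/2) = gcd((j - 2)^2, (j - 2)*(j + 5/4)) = j - 2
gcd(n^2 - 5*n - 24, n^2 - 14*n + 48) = n - 8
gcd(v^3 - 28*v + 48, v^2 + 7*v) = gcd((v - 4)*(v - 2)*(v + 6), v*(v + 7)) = 1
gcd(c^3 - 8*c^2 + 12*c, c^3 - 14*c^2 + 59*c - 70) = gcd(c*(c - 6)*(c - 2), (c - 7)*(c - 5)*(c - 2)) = c - 2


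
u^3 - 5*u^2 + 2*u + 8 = (u - 4)*(u - 2)*(u + 1)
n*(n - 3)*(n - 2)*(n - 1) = n^4 - 6*n^3 + 11*n^2 - 6*n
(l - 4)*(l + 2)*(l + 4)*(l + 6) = l^4 + 8*l^3 - 4*l^2 - 128*l - 192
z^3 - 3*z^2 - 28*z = z*(z - 7)*(z + 4)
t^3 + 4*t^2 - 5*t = t*(t - 1)*(t + 5)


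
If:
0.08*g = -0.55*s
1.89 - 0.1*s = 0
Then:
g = -129.94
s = 18.90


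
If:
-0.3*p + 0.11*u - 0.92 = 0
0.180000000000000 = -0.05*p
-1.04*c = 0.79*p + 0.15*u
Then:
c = 2.94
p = -3.60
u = -1.45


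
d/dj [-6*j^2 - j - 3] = -12*j - 1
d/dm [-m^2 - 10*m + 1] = -2*m - 10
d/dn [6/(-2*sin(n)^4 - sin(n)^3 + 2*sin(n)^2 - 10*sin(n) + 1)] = 24*(-4*sin(4*n) + 43*cos(n) - 3*cos(3*n))/(2*(1 - cos(2*n))^2 + 43*sin(n) - sin(3*n) + 4*cos(2*n) - 8)^2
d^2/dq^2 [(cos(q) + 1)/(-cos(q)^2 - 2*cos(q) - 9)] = (2*(1 - cos(q)^2)^2 + cos(q)^5 - 50*cos(q)^3 - 52*cos(q)^2 + 105*cos(q) + 44)/(cos(q)^2 + 2*cos(q) + 9)^3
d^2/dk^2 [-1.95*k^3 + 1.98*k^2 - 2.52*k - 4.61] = 3.96 - 11.7*k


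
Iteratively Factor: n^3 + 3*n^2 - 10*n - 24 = (n + 2)*(n^2 + n - 12) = (n + 2)*(n + 4)*(n - 3)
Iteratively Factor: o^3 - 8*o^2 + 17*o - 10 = (o - 5)*(o^2 - 3*o + 2) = (o - 5)*(o - 1)*(o - 2)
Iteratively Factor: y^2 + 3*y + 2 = (y + 2)*(y + 1)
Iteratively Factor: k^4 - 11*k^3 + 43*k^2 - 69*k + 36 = (k - 1)*(k^3 - 10*k^2 + 33*k - 36) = (k - 3)*(k - 1)*(k^2 - 7*k + 12) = (k - 3)^2*(k - 1)*(k - 4)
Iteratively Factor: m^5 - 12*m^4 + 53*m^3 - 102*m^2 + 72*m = (m - 3)*(m^4 - 9*m^3 + 26*m^2 - 24*m) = (m - 3)*(m - 2)*(m^3 - 7*m^2 + 12*m) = (m - 4)*(m - 3)*(m - 2)*(m^2 - 3*m) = (m - 4)*(m - 3)^2*(m - 2)*(m)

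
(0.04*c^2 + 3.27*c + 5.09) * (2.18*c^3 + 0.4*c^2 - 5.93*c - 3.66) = 0.0872*c^5 + 7.1446*c^4 + 12.167*c^3 - 17.5015*c^2 - 42.1519*c - 18.6294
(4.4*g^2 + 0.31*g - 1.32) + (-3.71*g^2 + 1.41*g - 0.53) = 0.69*g^2 + 1.72*g - 1.85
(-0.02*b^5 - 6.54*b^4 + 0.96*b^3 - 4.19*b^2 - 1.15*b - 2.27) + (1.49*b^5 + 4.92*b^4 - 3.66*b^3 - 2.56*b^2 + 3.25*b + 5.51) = 1.47*b^5 - 1.62*b^4 - 2.7*b^3 - 6.75*b^2 + 2.1*b + 3.24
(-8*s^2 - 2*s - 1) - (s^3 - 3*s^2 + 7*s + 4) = -s^3 - 5*s^2 - 9*s - 5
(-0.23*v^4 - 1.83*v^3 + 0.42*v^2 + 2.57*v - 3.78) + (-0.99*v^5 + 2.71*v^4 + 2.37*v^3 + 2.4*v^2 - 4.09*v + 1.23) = -0.99*v^5 + 2.48*v^4 + 0.54*v^3 + 2.82*v^2 - 1.52*v - 2.55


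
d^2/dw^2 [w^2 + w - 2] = 2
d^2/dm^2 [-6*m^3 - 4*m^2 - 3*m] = -36*m - 8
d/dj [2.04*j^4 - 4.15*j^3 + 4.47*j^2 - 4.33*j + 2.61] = 8.16*j^3 - 12.45*j^2 + 8.94*j - 4.33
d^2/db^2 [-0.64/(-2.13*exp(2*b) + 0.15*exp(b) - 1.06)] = ((0.096 - 5.4528*exp(b))*(2.13*exp(2*b) - 0.15*exp(b) + 1.06) + 0.64*(4.26*exp(b) - 0.15)*(8.52*exp(b) - 0.3)*exp(b))*exp(b)/(2.13*exp(2*b) - 0.15*exp(b) + 1.06)^3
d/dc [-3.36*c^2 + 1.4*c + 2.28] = 1.4 - 6.72*c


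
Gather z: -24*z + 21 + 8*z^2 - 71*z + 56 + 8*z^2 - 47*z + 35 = 16*z^2 - 142*z + 112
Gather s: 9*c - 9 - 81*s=9*c - 81*s - 9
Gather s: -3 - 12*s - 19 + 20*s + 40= 8*s + 18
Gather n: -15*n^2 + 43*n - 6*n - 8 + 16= -15*n^2 + 37*n + 8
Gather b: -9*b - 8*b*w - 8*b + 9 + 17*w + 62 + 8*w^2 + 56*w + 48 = b*(-8*w - 17) + 8*w^2 + 73*w + 119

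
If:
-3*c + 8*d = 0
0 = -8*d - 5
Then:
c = -5/3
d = -5/8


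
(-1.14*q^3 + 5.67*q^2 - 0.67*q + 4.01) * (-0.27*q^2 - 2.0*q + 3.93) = 0.3078*q^5 + 0.7491*q^4 - 15.6393*q^3 + 22.5404*q^2 - 10.6531*q + 15.7593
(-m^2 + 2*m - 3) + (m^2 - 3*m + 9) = 6 - m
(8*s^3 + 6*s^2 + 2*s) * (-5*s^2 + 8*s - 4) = -40*s^5 + 34*s^4 + 6*s^3 - 8*s^2 - 8*s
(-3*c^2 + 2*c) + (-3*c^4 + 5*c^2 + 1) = -3*c^4 + 2*c^2 + 2*c + 1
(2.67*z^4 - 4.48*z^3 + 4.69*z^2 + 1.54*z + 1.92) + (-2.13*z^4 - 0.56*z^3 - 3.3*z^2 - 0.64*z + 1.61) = 0.54*z^4 - 5.04*z^3 + 1.39*z^2 + 0.9*z + 3.53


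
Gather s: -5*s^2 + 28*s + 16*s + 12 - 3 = -5*s^2 + 44*s + 9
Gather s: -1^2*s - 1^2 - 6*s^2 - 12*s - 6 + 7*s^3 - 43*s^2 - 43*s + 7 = 7*s^3 - 49*s^2 - 56*s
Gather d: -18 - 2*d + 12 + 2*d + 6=0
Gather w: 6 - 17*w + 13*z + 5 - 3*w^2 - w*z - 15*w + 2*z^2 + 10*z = -3*w^2 + w*(-z - 32) + 2*z^2 + 23*z + 11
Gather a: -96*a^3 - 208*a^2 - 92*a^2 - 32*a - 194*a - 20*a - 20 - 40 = -96*a^3 - 300*a^2 - 246*a - 60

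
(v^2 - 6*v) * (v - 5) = v^3 - 11*v^2 + 30*v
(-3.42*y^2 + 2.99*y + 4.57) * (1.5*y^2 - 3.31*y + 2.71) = -5.13*y^4 + 15.8052*y^3 - 12.3101*y^2 - 7.0238*y + 12.3847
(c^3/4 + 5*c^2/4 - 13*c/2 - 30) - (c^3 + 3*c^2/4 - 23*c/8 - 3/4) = -3*c^3/4 + c^2/2 - 29*c/8 - 117/4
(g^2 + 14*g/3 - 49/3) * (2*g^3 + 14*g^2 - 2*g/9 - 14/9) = 2*g^5 + 70*g^4/3 + 292*g^3/9 - 6244*g^2/27 - 98*g/27 + 686/27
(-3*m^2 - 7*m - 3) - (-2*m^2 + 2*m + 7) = -m^2 - 9*m - 10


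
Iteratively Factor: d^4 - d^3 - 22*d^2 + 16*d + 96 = (d - 4)*(d^3 + 3*d^2 - 10*d - 24) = (d - 4)*(d - 3)*(d^2 + 6*d + 8) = (d - 4)*(d - 3)*(d + 2)*(d + 4)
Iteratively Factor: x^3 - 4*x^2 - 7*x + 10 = (x - 1)*(x^2 - 3*x - 10) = (x - 5)*(x - 1)*(x + 2)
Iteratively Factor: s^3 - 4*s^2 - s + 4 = (s - 1)*(s^2 - 3*s - 4) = (s - 1)*(s + 1)*(s - 4)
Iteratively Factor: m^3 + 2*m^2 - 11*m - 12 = (m + 1)*(m^2 + m - 12) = (m + 1)*(m + 4)*(m - 3)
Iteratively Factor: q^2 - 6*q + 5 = (q - 1)*(q - 5)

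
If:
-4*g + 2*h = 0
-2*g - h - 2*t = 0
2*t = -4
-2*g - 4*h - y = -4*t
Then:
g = 1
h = 2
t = -2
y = -18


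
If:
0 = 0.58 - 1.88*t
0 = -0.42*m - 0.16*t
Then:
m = -0.12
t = 0.31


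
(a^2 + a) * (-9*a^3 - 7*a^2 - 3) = -9*a^5 - 16*a^4 - 7*a^3 - 3*a^2 - 3*a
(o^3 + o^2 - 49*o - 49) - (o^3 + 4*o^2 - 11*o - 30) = -3*o^2 - 38*o - 19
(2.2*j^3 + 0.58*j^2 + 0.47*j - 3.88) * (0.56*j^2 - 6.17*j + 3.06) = 1.232*j^5 - 13.2492*j^4 + 3.4166*j^3 - 3.2979*j^2 + 25.3778*j - 11.8728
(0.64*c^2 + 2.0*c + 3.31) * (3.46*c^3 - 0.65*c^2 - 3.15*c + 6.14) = 2.2144*c^5 + 6.504*c^4 + 8.1366*c^3 - 4.5219*c^2 + 1.8535*c + 20.3234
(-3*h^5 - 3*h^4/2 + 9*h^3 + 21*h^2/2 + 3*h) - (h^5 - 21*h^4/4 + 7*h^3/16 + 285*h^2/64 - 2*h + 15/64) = -4*h^5 + 15*h^4/4 + 137*h^3/16 + 387*h^2/64 + 5*h - 15/64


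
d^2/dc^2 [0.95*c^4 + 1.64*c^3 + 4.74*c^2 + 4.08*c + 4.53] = 11.4*c^2 + 9.84*c + 9.48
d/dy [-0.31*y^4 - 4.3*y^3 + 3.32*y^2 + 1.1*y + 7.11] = -1.24*y^3 - 12.9*y^2 + 6.64*y + 1.1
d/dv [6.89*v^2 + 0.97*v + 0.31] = 13.78*v + 0.97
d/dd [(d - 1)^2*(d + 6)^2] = 2*(d - 1)*(d + 6)*(2*d + 5)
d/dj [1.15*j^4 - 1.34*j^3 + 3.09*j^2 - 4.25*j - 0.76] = 4.6*j^3 - 4.02*j^2 + 6.18*j - 4.25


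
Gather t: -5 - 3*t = -3*t - 5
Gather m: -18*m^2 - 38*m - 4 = -18*m^2 - 38*m - 4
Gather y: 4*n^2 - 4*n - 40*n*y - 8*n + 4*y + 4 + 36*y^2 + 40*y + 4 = 4*n^2 - 12*n + 36*y^2 + y*(44 - 40*n) + 8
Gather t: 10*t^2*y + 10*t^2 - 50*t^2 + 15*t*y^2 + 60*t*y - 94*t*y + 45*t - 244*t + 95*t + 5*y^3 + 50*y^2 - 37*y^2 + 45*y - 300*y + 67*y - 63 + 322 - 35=t^2*(10*y - 40) + t*(15*y^2 - 34*y - 104) + 5*y^3 + 13*y^2 - 188*y + 224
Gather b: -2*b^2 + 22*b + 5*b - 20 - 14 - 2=-2*b^2 + 27*b - 36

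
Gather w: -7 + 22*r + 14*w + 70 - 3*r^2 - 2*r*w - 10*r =-3*r^2 + 12*r + w*(14 - 2*r) + 63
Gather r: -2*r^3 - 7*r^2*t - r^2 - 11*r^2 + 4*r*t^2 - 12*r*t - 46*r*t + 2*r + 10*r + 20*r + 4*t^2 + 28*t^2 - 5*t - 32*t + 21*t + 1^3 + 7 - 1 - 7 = -2*r^3 + r^2*(-7*t - 12) + r*(4*t^2 - 58*t + 32) + 32*t^2 - 16*t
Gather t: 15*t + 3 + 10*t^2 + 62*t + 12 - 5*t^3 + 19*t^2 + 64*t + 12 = -5*t^3 + 29*t^2 + 141*t + 27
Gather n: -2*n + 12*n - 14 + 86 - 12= 10*n + 60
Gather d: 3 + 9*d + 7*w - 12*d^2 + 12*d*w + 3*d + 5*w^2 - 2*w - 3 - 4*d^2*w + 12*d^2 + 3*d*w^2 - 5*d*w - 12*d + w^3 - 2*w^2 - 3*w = -4*d^2*w + d*(3*w^2 + 7*w) + w^3 + 3*w^2 + 2*w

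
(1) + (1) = 2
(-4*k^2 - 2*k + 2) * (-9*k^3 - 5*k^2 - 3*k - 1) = 36*k^5 + 38*k^4 + 4*k^3 - 4*k - 2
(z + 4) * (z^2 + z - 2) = z^3 + 5*z^2 + 2*z - 8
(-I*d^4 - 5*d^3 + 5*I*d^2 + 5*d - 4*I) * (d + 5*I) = -I*d^5 - 20*I*d^3 - 20*d^2 + 21*I*d + 20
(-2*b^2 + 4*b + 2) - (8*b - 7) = -2*b^2 - 4*b + 9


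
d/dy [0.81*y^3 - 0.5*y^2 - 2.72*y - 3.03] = 2.43*y^2 - 1.0*y - 2.72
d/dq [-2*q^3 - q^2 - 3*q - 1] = -6*q^2 - 2*q - 3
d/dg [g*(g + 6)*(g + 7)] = 3*g^2 + 26*g + 42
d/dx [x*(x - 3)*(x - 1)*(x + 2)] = 4*x^3 - 6*x^2 - 10*x + 6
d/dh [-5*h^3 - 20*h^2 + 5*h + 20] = -15*h^2 - 40*h + 5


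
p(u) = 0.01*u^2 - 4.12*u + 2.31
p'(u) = 0.02*u - 4.12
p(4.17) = -14.70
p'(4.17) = -4.04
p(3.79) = -13.16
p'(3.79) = -4.04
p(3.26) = -11.01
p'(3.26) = -4.05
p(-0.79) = 5.57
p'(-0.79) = -4.14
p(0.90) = -1.39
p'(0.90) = -4.10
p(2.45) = -7.72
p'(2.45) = -4.07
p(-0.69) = 5.16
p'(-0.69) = -4.13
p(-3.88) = 18.45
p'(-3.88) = -4.20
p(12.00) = -45.69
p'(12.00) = -3.88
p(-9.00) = 40.20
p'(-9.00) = -4.30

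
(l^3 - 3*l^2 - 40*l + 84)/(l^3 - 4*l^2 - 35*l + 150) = (l^2 - 9*l + 14)/(l^2 - 10*l + 25)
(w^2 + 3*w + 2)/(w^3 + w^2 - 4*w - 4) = 1/(w - 2)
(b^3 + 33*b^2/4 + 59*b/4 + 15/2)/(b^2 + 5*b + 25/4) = (4*b^3 + 33*b^2 + 59*b + 30)/(4*b^2 + 20*b + 25)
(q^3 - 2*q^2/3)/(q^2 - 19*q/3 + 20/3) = q^2*(3*q - 2)/(3*q^2 - 19*q + 20)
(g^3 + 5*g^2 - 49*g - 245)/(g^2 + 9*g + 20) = (g^2 - 49)/(g + 4)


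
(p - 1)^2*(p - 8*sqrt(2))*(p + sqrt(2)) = p^4 - 7*sqrt(2)*p^3 - 2*p^3 - 15*p^2 + 14*sqrt(2)*p^2 - 7*sqrt(2)*p + 32*p - 16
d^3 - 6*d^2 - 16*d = d*(d - 8)*(d + 2)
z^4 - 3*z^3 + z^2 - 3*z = z*(z - 3)*(z - I)*(z + I)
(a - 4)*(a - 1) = a^2 - 5*a + 4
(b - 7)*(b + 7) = b^2 - 49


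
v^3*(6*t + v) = 6*t*v^3 + v^4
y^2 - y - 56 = (y - 8)*(y + 7)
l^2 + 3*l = l*(l + 3)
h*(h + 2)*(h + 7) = h^3 + 9*h^2 + 14*h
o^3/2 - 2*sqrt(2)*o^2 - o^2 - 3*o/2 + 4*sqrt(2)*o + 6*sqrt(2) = (o/2 + 1/2)*(o - 3)*(o - 4*sqrt(2))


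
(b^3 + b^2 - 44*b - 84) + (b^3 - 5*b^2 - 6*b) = 2*b^3 - 4*b^2 - 50*b - 84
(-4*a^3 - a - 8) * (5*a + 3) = -20*a^4 - 12*a^3 - 5*a^2 - 43*a - 24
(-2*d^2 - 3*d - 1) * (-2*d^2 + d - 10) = 4*d^4 + 4*d^3 + 19*d^2 + 29*d + 10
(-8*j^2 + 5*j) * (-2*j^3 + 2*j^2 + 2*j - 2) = 16*j^5 - 26*j^4 - 6*j^3 + 26*j^2 - 10*j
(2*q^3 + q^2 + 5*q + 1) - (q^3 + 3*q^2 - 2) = q^3 - 2*q^2 + 5*q + 3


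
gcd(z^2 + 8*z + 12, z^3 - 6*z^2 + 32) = z + 2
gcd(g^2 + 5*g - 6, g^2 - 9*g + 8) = g - 1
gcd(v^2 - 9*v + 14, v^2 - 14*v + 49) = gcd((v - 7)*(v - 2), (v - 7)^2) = v - 7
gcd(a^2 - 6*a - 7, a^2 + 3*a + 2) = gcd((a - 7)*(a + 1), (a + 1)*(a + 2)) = a + 1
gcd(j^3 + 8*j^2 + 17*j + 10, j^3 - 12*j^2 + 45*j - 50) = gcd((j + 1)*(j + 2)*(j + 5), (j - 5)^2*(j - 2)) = 1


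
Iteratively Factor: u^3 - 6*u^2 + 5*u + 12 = (u - 4)*(u^2 - 2*u - 3) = (u - 4)*(u - 3)*(u + 1)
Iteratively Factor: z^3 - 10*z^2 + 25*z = (z - 5)*(z^2 - 5*z) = z*(z - 5)*(z - 5)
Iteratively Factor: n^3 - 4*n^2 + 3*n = (n)*(n^2 - 4*n + 3) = n*(n - 1)*(n - 3)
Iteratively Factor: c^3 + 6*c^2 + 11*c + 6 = (c + 3)*(c^2 + 3*c + 2) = (c + 2)*(c + 3)*(c + 1)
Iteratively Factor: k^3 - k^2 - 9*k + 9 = (k + 3)*(k^2 - 4*k + 3) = (k - 1)*(k + 3)*(k - 3)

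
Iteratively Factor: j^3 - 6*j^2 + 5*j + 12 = (j + 1)*(j^2 - 7*j + 12) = (j - 4)*(j + 1)*(j - 3)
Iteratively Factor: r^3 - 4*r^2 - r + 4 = (r - 4)*(r^2 - 1) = (r - 4)*(r + 1)*(r - 1)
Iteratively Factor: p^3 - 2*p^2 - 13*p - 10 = (p + 1)*(p^2 - 3*p - 10) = (p + 1)*(p + 2)*(p - 5)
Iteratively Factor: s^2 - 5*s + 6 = (s - 2)*(s - 3)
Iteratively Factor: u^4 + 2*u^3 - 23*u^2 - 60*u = (u)*(u^3 + 2*u^2 - 23*u - 60) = u*(u + 3)*(u^2 - u - 20) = u*(u + 3)*(u + 4)*(u - 5)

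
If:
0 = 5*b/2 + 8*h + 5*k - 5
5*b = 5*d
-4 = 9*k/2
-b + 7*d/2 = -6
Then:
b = -12/5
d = -12/5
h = 139/72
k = -8/9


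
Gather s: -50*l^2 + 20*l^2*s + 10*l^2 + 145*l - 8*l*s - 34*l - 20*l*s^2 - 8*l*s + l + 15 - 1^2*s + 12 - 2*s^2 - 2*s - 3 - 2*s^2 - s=-40*l^2 + 112*l + s^2*(-20*l - 4) + s*(20*l^2 - 16*l - 4) + 24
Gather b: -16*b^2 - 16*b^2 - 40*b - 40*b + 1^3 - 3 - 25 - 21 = -32*b^2 - 80*b - 48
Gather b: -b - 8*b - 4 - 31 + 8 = -9*b - 27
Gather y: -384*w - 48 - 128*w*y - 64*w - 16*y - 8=-448*w + y*(-128*w - 16) - 56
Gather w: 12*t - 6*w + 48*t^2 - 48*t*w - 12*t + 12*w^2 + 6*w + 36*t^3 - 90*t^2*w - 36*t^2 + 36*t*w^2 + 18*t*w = 36*t^3 + 12*t^2 + w^2*(36*t + 12) + w*(-90*t^2 - 30*t)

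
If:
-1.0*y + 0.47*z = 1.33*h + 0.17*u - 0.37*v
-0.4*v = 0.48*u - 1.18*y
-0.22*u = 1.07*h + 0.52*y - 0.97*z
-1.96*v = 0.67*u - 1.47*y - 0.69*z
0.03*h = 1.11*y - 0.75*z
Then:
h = 0.00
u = 0.00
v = 0.00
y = 0.00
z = 0.00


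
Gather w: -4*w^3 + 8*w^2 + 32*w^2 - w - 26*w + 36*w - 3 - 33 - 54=-4*w^3 + 40*w^2 + 9*w - 90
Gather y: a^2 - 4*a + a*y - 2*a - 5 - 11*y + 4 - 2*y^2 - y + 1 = a^2 - 6*a - 2*y^2 + y*(a - 12)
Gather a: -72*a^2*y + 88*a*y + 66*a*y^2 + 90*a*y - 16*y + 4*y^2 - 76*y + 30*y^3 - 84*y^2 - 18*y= -72*a^2*y + a*(66*y^2 + 178*y) + 30*y^3 - 80*y^2 - 110*y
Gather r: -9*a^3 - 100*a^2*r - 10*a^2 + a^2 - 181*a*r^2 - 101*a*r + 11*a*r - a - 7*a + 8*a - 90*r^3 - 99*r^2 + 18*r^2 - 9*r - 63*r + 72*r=-9*a^3 - 9*a^2 - 90*r^3 + r^2*(-181*a - 81) + r*(-100*a^2 - 90*a)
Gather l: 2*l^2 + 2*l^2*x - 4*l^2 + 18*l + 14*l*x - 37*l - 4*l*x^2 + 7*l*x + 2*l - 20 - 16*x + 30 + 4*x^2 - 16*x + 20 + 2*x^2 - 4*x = l^2*(2*x - 2) + l*(-4*x^2 + 21*x - 17) + 6*x^2 - 36*x + 30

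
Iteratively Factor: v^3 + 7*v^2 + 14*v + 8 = (v + 2)*(v^2 + 5*v + 4) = (v + 2)*(v + 4)*(v + 1)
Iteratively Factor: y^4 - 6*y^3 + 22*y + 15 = (y - 5)*(y^3 - y^2 - 5*y - 3) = (y - 5)*(y + 1)*(y^2 - 2*y - 3) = (y - 5)*(y + 1)^2*(y - 3)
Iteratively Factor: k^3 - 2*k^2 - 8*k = (k + 2)*(k^2 - 4*k) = k*(k + 2)*(k - 4)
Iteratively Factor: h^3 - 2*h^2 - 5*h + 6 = (h - 1)*(h^2 - h - 6) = (h - 3)*(h - 1)*(h + 2)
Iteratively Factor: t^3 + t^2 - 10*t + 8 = (t - 1)*(t^2 + 2*t - 8) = (t - 1)*(t + 4)*(t - 2)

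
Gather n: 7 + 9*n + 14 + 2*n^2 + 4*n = 2*n^2 + 13*n + 21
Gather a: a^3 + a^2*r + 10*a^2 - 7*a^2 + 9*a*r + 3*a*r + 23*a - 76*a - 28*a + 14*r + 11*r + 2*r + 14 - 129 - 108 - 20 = a^3 + a^2*(r + 3) + a*(12*r - 81) + 27*r - 243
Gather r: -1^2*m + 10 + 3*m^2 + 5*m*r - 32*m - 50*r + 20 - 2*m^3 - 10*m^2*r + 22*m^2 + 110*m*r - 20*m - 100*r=-2*m^3 + 25*m^2 - 53*m + r*(-10*m^2 + 115*m - 150) + 30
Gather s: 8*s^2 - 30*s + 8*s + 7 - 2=8*s^2 - 22*s + 5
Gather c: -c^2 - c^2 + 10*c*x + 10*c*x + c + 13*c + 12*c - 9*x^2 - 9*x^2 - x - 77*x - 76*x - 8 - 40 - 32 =-2*c^2 + c*(20*x + 26) - 18*x^2 - 154*x - 80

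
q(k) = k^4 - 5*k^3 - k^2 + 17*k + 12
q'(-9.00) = -4096.00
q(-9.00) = 9984.00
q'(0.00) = 17.00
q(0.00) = 12.00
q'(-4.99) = -843.53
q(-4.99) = 1143.54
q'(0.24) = 15.71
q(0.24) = 15.96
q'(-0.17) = 16.89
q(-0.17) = 9.11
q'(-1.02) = -0.81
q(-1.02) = 0.01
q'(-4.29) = -566.30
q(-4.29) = 654.14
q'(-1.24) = -11.21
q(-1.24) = 1.28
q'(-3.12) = -244.26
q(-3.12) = 195.84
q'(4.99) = 130.52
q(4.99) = 70.69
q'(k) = 4*k^3 - 15*k^2 - 2*k + 17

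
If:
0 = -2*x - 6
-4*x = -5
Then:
No Solution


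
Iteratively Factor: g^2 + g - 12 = (g - 3)*(g + 4)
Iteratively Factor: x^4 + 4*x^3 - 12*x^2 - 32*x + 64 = (x - 2)*(x^3 + 6*x^2 - 32) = (x - 2)^2*(x^2 + 8*x + 16) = (x - 2)^2*(x + 4)*(x + 4)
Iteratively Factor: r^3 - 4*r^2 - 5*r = (r - 5)*(r^2 + r) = r*(r - 5)*(r + 1)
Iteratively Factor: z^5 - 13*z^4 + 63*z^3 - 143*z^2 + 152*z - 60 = (z - 5)*(z^4 - 8*z^3 + 23*z^2 - 28*z + 12) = (z - 5)*(z - 3)*(z^3 - 5*z^2 + 8*z - 4) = (z - 5)*(z - 3)*(z - 2)*(z^2 - 3*z + 2) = (z - 5)*(z - 3)*(z - 2)^2*(z - 1)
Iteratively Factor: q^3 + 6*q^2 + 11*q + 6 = (q + 3)*(q^2 + 3*q + 2) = (q + 1)*(q + 3)*(q + 2)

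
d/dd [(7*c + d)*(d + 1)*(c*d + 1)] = c*(7*c + d)*(d + 1) + (7*c + d)*(c*d + 1) + (d + 1)*(c*d + 1)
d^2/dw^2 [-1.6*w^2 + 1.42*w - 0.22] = -3.20000000000000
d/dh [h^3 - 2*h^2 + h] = 3*h^2 - 4*h + 1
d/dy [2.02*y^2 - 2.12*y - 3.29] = 4.04*y - 2.12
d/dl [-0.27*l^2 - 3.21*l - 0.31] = -0.54*l - 3.21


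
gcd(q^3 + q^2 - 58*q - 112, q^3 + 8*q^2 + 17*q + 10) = q + 2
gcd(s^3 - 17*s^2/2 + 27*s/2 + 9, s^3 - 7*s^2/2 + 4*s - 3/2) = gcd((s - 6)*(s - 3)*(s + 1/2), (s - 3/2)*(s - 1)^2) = 1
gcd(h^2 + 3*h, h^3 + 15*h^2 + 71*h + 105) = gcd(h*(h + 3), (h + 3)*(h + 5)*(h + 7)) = h + 3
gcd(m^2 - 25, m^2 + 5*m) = m + 5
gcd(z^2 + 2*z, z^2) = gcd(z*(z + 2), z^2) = z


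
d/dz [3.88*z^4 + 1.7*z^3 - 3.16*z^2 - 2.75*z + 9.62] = 15.52*z^3 + 5.1*z^2 - 6.32*z - 2.75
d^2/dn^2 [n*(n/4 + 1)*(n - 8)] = 3*n/2 - 2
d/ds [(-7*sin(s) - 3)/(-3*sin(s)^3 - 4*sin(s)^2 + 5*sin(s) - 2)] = (-42*sin(s)^3 - 55*sin(s)^2 - 24*sin(s) + 29)*cos(s)/(3*sin(s)^3 + 4*sin(s)^2 - 5*sin(s) + 2)^2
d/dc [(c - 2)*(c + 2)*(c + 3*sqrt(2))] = 3*c^2 + 6*sqrt(2)*c - 4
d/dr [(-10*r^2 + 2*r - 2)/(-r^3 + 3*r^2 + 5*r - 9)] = 2*(-5*r^4 + 2*r^3 - 31*r^2 + 96*r - 4)/(r^6 - 6*r^5 - r^4 + 48*r^3 - 29*r^2 - 90*r + 81)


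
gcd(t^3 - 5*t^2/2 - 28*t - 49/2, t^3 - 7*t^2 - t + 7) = t^2 - 6*t - 7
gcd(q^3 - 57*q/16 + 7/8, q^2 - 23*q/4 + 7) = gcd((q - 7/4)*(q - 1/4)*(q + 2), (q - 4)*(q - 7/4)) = q - 7/4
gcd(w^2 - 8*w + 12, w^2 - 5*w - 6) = w - 6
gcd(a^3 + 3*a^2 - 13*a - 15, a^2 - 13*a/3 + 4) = a - 3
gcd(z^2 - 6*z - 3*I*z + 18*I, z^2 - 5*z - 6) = z - 6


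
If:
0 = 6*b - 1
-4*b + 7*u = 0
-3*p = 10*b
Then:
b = 1/6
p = -5/9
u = 2/21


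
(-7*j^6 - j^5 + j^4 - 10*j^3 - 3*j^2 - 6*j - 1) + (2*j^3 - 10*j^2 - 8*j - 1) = -7*j^6 - j^5 + j^4 - 8*j^3 - 13*j^2 - 14*j - 2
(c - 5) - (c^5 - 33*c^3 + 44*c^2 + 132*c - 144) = -c^5 + 33*c^3 - 44*c^2 - 131*c + 139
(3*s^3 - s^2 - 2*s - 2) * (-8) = -24*s^3 + 8*s^2 + 16*s + 16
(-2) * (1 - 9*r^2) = 18*r^2 - 2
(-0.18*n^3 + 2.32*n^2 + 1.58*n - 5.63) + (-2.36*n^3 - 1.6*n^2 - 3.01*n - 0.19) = -2.54*n^3 + 0.72*n^2 - 1.43*n - 5.82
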